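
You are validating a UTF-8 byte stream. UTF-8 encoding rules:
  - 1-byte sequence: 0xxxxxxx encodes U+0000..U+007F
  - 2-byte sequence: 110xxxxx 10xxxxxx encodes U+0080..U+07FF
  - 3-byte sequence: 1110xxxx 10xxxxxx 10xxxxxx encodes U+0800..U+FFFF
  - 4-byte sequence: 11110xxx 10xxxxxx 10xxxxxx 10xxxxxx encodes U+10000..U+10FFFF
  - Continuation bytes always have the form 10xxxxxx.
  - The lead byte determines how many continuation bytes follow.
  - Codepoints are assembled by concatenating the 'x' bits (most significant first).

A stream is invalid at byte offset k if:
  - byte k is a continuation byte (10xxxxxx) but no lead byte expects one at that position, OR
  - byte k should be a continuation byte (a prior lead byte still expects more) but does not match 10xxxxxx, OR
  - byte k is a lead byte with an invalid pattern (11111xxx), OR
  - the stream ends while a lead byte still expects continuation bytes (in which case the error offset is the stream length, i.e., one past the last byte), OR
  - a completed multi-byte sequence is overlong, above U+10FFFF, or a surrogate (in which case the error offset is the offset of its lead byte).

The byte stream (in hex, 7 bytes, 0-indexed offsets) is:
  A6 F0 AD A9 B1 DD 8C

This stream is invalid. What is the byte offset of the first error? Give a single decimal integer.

Byte[0]=A6: INVALID lead byte (not 0xxx/110x/1110/11110)

Answer: 0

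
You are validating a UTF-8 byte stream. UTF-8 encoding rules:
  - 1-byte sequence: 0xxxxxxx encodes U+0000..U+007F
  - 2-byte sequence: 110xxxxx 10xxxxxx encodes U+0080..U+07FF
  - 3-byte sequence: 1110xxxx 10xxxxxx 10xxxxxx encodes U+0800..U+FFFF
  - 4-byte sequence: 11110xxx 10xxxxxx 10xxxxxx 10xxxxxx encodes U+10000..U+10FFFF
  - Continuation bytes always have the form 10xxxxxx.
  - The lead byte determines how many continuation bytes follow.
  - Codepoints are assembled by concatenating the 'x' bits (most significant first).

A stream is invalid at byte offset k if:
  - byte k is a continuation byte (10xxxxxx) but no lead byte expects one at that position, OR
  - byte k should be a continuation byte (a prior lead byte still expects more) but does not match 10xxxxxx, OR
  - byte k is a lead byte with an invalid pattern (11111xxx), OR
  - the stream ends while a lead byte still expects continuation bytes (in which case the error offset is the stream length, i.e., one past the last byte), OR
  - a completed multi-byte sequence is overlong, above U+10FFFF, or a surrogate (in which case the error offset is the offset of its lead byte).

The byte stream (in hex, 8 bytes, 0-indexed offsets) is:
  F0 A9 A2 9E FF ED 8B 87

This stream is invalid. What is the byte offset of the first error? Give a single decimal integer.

Answer: 4

Derivation:
Byte[0]=F0: 4-byte lead, need 3 cont bytes. acc=0x0
Byte[1]=A9: continuation. acc=(acc<<6)|0x29=0x29
Byte[2]=A2: continuation. acc=(acc<<6)|0x22=0xA62
Byte[3]=9E: continuation. acc=(acc<<6)|0x1E=0x2989E
Completed: cp=U+2989E (starts at byte 0)
Byte[4]=FF: INVALID lead byte (not 0xxx/110x/1110/11110)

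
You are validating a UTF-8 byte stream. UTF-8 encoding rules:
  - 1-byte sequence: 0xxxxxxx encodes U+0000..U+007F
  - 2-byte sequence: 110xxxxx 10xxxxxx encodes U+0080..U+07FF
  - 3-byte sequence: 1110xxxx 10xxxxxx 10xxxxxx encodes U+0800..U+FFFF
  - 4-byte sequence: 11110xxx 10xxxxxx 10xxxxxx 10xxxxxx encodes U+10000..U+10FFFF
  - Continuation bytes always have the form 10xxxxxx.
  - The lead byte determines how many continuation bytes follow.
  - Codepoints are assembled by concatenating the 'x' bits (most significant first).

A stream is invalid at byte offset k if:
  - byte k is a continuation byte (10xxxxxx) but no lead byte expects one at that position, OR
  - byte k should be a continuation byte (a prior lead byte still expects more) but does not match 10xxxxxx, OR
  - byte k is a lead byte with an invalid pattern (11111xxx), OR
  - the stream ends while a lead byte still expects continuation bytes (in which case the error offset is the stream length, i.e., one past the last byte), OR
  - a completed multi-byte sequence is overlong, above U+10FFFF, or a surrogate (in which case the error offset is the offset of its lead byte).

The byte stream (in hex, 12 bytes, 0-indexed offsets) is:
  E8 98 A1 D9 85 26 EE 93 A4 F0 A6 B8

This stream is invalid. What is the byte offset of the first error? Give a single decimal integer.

Answer: 12

Derivation:
Byte[0]=E8: 3-byte lead, need 2 cont bytes. acc=0x8
Byte[1]=98: continuation. acc=(acc<<6)|0x18=0x218
Byte[2]=A1: continuation. acc=(acc<<6)|0x21=0x8621
Completed: cp=U+8621 (starts at byte 0)
Byte[3]=D9: 2-byte lead, need 1 cont bytes. acc=0x19
Byte[4]=85: continuation. acc=(acc<<6)|0x05=0x645
Completed: cp=U+0645 (starts at byte 3)
Byte[5]=26: 1-byte ASCII. cp=U+0026
Byte[6]=EE: 3-byte lead, need 2 cont bytes. acc=0xE
Byte[7]=93: continuation. acc=(acc<<6)|0x13=0x393
Byte[8]=A4: continuation. acc=(acc<<6)|0x24=0xE4E4
Completed: cp=U+E4E4 (starts at byte 6)
Byte[9]=F0: 4-byte lead, need 3 cont bytes. acc=0x0
Byte[10]=A6: continuation. acc=(acc<<6)|0x26=0x26
Byte[11]=B8: continuation. acc=(acc<<6)|0x38=0x9B8
Byte[12]: stream ended, expected continuation. INVALID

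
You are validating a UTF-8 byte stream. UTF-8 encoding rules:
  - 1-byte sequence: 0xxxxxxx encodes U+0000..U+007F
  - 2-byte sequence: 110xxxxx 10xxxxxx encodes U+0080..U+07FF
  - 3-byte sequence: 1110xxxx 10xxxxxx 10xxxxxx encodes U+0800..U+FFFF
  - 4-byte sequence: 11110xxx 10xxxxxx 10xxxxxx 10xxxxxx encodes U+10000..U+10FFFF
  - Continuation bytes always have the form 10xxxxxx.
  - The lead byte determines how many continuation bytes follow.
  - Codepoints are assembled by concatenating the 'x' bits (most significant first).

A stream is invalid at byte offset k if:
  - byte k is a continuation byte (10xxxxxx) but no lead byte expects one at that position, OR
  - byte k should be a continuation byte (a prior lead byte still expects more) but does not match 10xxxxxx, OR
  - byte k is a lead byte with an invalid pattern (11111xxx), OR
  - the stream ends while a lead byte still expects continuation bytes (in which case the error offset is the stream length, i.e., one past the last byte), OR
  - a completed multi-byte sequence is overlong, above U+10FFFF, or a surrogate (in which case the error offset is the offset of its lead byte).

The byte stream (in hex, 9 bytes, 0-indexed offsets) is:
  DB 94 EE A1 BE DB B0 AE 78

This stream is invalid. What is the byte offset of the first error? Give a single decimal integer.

Answer: 7

Derivation:
Byte[0]=DB: 2-byte lead, need 1 cont bytes. acc=0x1B
Byte[1]=94: continuation. acc=(acc<<6)|0x14=0x6D4
Completed: cp=U+06D4 (starts at byte 0)
Byte[2]=EE: 3-byte lead, need 2 cont bytes. acc=0xE
Byte[3]=A1: continuation. acc=(acc<<6)|0x21=0x3A1
Byte[4]=BE: continuation. acc=(acc<<6)|0x3E=0xE87E
Completed: cp=U+E87E (starts at byte 2)
Byte[5]=DB: 2-byte lead, need 1 cont bytes. acc=0x1B
Byte[6]=B0: continuation. acc=(acc<<6)|0x30=0x6F0
Completed: cp=U+06F0 (starts at byte 5)
Byte[7]=AE: INVALID lead byte (not 0xxx/110x/1110/11110)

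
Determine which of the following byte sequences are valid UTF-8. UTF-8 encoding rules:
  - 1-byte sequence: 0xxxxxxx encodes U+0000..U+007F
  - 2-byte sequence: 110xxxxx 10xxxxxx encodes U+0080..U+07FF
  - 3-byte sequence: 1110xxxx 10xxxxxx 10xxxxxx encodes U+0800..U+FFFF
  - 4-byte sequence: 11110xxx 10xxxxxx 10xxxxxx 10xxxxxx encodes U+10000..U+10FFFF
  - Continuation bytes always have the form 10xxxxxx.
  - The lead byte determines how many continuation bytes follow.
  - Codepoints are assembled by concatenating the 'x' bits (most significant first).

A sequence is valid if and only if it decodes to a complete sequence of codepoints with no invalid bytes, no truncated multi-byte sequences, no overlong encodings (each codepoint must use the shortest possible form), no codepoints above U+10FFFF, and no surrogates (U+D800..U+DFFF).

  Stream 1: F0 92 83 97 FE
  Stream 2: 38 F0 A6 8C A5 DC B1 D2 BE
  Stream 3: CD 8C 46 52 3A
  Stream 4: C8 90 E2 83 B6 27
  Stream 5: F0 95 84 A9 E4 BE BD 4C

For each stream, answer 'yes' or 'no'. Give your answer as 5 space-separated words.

Answer: no yes yes yes yes

Derivation:
Stream 1: error at byte offset 4. INVALID
Stream 2: decodes cleanly. VALID
Stream 3: decodes cleanly. VALID
Stream 4: decodes cleanly. VALID
Stream 5: decodes cleanly. VALID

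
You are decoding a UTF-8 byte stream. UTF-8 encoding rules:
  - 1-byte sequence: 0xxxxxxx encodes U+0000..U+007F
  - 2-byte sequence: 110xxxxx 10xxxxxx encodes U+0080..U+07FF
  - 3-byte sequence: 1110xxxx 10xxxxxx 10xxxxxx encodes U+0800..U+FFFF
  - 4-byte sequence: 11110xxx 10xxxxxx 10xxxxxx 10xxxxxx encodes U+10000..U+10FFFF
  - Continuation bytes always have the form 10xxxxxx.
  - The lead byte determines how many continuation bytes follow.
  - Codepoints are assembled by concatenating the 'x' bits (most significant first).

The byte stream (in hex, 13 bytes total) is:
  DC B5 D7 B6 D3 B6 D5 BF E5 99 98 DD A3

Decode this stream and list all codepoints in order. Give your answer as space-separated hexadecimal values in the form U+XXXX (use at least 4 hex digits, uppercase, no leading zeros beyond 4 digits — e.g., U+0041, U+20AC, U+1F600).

Answer: U+0735 U+05F6 U+04F6 U+057F U+5658 U+0763

Derivation:
Byte[0]=DC: 2-byte lead, need 1 cont bytes. acc=0x1C
Byte[1]=B5: continuation. acc=(acc<<6)|0x35=0x735
Completed: cp=U+0735 (starts at byte 0)
Byte[2]=D7: 2-byte lead, need 1 cont bytes. acc=0x17
Byte[3]=B6: continuation. acc=(acc<<6)|0x36=0x5F6
Completed: cp=U+05F6 (starts at byte 2)
Byte[4]=D3: 2-byte lead, need 1 cont bytes. acc=0x13
Byte[5]=B6: continuation. acc=(acc<<6)|0x36=0x4F6
Completed: cp=U+04F6 (starts at byte 4)
Byte[6]=D5: 2-byte lead, need 1 cont bytes. acc=0x15
Byte[7]=BF: continuation. acc=(acc<<6)|0x3F=0x57F
Completed: cp=U+057F (starts at byte 6)
Byte[8]=E5: 3-byte lead, need 2 cont bytes. acc=0x5
Byte[9]=99: continuation. acc=(acc<<6)|0x19=0x159
Byte[10]=98: continuation. acc=(acc<<6)|0x18=0x5658
Completed: cp=U+5658 (starts at byte 8)
Byte[11]=DD: 2-byte lead, need 1 cont bytes. acc=0x1D
Byte[12]=A3: continuation. acc=(acc<<6)|0x23=0x763
Completed: cp=U+0763 (starts at byte 11)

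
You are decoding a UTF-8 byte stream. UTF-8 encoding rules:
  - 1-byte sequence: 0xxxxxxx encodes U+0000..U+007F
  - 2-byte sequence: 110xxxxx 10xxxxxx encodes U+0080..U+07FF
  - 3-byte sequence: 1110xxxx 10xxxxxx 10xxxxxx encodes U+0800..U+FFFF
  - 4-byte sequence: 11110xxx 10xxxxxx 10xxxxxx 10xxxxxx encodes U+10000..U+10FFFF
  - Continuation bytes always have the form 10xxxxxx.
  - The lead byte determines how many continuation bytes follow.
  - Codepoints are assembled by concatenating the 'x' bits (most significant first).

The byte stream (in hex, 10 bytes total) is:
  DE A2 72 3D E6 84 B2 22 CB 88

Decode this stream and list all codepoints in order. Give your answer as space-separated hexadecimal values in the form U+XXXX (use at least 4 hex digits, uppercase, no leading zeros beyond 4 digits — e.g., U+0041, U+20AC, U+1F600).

Byte[0]=DE: 2-byte lead, need 1 cont bytes. acc=0x1E
Byte[1]=A2: continuation. acc=(acc<<6)|0x22=0x7A2
Completed: cp=U+07A2 (starts at byte 0)
Byte[2]=72: 1-byte ASCII. cp=U+0072
Byte[3]=3D: 1-byte ASCII. cp=U+003D
Byte[4]=E6: 3-byte lead, need 2 cont bytes. acc=0x6
Byte[5]=84: continuation. acc=(acc<<6)|0x04=0x184
Byte[6]=B2: continuation. acc=(acc<<6)|0x32=0x6132
Completed: cp=U+6132 (starts at byte 4)
Byte[7]=22: 1-byte ASCII. cp=U+0022
Byte[8]=CB: 2-byte lead, need 1 cont bytes. acc=0xB
Byte[9]=88: continuation. acc=(acc<<6)|0x08=0x2C8
Completed: cp=U+02C8 (starts at byte 8)

Answer: U+07A2 U+0072 U+003D U+6132 U+0022 U+02C8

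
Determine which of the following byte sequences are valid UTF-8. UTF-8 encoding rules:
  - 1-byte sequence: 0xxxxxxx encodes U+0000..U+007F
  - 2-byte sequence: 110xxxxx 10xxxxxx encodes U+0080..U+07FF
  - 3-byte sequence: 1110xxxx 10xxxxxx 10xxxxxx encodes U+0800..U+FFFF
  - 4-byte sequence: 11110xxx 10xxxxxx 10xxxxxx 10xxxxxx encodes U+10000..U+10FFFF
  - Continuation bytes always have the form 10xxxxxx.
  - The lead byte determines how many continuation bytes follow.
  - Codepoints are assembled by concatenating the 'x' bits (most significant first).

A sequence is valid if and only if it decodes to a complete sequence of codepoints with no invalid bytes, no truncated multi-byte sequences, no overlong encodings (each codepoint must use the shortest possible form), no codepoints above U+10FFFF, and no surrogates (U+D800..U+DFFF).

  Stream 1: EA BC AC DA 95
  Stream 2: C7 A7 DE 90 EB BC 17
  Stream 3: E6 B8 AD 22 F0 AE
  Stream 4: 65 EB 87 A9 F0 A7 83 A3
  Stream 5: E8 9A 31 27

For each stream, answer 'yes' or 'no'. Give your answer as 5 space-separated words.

Stream 1: decodes cleanly. VALID
Stream 2: error at byte offset 6. INVALID
Stream 3: error at byte offset 6. INVALID
Stream 4: decodes cleanly. VALID
Stream 5: error at byte offset 2. INVALID

Answer: yes no no yes no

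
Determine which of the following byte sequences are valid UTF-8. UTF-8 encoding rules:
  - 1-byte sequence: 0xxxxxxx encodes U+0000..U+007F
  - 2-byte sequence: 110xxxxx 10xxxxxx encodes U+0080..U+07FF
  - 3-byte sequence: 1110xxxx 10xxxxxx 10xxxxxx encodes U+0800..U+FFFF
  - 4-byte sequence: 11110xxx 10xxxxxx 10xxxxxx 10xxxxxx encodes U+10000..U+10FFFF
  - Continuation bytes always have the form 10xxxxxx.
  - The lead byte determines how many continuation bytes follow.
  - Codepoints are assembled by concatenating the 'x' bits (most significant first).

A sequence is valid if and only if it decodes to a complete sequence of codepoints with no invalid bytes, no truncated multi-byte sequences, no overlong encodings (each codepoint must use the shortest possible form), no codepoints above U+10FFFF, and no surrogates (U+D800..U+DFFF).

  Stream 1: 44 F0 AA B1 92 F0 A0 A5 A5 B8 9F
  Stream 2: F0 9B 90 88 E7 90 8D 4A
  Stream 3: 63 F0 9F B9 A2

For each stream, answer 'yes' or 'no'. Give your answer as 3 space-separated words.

Answer: no yes yes

Derivation:
Stream 1: error at byte offset 9. INVALID
Stream 2: decodes cleanly. VALID
Stream 3: decodes cleanly. VALID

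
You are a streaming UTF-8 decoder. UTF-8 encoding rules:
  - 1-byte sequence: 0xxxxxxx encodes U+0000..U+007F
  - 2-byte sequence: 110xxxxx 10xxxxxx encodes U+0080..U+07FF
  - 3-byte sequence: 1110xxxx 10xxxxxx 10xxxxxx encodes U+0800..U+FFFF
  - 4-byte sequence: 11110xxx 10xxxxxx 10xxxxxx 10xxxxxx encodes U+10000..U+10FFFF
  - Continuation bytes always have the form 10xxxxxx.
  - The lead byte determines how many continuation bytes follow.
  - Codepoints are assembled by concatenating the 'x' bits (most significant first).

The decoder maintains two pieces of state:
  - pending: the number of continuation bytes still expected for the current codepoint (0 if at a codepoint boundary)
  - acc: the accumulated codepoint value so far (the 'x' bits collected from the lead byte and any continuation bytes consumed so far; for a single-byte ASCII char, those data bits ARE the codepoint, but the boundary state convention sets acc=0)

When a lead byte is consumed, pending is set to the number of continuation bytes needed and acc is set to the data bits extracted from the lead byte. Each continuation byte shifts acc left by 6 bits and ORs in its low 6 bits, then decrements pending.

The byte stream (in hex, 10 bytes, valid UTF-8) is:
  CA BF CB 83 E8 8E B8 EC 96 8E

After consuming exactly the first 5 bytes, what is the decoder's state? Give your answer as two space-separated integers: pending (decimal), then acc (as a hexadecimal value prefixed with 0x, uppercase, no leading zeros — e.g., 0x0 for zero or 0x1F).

Byte[0]=CA: 2-byte lead. pending=1, acc=0xA
Byte[1]=BF: continuation. acc=(acc<<6)|0x3F=0x2BF, pending=0
Byte[2]=CB: 2-byte lead. pending=1, acc=0xB
Byte[3]=83: continuation. acc=(acc<<6)|0x03=0x2C3, pending=0
Byte[4]=E8: 3-byte lead. pending=2, acc=0x8

Answer: 2 0x8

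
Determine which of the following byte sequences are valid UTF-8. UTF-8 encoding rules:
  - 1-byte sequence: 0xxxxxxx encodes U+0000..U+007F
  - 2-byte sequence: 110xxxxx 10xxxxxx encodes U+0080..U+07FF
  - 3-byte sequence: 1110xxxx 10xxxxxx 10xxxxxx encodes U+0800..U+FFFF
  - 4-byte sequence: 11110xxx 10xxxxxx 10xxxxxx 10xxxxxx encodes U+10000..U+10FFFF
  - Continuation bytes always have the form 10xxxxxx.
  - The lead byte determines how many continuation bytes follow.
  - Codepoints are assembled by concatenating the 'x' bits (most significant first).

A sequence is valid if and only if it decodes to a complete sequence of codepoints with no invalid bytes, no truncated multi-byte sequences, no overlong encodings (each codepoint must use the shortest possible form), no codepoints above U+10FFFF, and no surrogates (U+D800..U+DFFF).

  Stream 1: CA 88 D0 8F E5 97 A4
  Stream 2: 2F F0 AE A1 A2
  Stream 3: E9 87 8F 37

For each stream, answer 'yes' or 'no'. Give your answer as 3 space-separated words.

Stream 1: decodes cleanly. VALID
Stream 2: decodes cleanly. VALID
Stream 3: decodes cleanly. VALID

Answer: yes yes yes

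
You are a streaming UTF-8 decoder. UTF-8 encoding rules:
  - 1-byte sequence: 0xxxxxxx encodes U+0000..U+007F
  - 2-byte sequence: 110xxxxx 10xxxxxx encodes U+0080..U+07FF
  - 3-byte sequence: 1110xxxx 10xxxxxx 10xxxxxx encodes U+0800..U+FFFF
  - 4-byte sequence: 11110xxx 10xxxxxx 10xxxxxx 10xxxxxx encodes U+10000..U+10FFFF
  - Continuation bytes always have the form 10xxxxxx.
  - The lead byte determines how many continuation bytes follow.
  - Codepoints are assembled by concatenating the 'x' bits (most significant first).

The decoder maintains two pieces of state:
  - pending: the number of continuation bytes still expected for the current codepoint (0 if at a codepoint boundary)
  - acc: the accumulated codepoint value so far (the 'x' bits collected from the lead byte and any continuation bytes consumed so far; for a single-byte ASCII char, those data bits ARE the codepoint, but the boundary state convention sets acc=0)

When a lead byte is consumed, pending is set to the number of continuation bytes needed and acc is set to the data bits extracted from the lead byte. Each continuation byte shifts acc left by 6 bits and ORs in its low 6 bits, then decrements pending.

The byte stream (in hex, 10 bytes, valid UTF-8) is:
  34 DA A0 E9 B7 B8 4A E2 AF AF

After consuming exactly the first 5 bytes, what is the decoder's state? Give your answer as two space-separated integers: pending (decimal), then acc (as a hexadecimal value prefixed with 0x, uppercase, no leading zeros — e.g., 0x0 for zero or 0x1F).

Answer: 1 0x277

Derivation:
Byte[0]=34: 1-byte. pending=0, acc=0x0
Byte[1]=DA: 2-byte lead. pending=1, acc=0x1A
Byte[2]=A0: continuation. acc=(acc<<6)|0x20=0x6A0, pending=0
Byte[3]=E9: 3-byte lead. pending=2, acc=0x9
Byte[4]=B7: continuation. acc=(acc<<6)|0x37=0x277, pending=1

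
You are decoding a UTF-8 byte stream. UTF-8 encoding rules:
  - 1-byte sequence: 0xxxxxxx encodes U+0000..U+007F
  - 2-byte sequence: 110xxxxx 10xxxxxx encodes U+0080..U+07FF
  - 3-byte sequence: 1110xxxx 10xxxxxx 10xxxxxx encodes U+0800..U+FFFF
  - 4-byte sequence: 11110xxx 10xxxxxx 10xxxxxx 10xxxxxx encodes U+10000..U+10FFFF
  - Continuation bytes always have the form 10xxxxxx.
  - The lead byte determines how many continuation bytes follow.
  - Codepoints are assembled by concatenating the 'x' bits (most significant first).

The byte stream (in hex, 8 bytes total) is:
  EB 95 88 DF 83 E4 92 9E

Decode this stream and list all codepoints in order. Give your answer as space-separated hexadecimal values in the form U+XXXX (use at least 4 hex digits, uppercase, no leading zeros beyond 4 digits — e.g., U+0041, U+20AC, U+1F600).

Byte[0]=EB: 3-byte lead, need 2 cont bytes. acc=0xB
Byte[1]=95: continuation. acc=(acc<<6)|0x15=0x2D5
Byte[2]=88: continuation. acc=(acc<<6)|0x08=0xB548
Completed: cp=U+B548 (starts at byte 0)
Byte[3]=DF: 2-byte lead, need 1 cont bytes. acc=0x1F
Byte[4]=83: continuation. acc=(acc<<6)|0x03=0x7C3
Completed: cp=U+07C3 (starts at byte 3)
Byte[5]=E4: 3-byte lead, need 2 cont bytes. acc=0x4
Byte[6]=92: continuation. acc=(acc<<6)|0x12=0x112
Byte[7]=9E: continuation. acc=(acc<<6)|0x1E=0x449E
Completed: cp=U+449E (starts at byte 5)

Answer: U+B548 U+07C3 U+449E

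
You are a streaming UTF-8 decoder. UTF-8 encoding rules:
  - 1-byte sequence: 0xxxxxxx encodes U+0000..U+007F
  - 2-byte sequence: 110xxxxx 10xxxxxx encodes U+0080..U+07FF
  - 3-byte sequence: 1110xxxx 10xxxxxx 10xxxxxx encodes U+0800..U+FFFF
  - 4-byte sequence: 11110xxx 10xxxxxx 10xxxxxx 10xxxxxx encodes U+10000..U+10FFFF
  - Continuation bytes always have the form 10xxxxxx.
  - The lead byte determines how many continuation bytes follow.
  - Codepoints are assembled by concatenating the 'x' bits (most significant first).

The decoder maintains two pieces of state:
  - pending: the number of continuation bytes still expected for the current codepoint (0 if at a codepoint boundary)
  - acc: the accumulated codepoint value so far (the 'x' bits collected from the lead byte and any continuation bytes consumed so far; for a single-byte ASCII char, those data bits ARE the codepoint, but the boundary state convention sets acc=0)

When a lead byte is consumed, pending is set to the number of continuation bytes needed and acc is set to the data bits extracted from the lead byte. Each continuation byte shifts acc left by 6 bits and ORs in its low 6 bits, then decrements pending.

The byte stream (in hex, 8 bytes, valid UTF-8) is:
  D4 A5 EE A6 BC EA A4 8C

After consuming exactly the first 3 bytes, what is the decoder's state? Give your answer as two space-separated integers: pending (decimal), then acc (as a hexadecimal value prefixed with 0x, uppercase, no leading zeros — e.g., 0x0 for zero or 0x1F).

Answer: 2 0xE

Derivation:
Byte[0]=D4: 2-byte lead. pending=1, acc=0x14
Byte[1]=A5: continuation. acc=(acc<<6)|0x25=0x525, pending=0
Byte[2]=EE: 3-byte lead. pending=2, acc=0xE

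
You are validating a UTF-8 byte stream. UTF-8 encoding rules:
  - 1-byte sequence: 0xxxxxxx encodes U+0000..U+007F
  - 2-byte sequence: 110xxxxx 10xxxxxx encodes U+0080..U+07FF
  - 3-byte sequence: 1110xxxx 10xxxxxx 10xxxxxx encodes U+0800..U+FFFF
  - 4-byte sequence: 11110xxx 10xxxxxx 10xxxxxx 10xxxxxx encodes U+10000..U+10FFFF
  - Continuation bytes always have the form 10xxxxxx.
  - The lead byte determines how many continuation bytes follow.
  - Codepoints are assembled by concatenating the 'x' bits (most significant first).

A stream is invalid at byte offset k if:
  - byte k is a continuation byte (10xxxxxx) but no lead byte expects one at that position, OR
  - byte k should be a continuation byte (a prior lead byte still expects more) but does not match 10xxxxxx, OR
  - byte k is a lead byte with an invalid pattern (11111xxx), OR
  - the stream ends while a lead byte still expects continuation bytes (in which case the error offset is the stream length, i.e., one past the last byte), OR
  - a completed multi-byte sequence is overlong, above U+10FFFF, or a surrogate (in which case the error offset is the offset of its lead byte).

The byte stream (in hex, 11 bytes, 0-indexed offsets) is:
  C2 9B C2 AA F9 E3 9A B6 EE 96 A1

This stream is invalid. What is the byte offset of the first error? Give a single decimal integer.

Byte[0]=C2: 2-byte lead, need 1 cont bytes. acc=0x2
Byte[1]=9B: continuation. acc=(acc<<6)|0x1B=0x9B
Completed: cp=U+009B (starts at byte 0)
Byte[2]=C2: 2-byte lead, need 1 cont bytes. acc=0x2
Byte[3]=AA: continuation. acc=(acc<<6)|0x2A=0xAA
Completed: cp=U+00AA (starts at byte 2)
Byte[4]=F9: INVALID lead byte (not 0xxx/110x/1110/11110)

Answer: 4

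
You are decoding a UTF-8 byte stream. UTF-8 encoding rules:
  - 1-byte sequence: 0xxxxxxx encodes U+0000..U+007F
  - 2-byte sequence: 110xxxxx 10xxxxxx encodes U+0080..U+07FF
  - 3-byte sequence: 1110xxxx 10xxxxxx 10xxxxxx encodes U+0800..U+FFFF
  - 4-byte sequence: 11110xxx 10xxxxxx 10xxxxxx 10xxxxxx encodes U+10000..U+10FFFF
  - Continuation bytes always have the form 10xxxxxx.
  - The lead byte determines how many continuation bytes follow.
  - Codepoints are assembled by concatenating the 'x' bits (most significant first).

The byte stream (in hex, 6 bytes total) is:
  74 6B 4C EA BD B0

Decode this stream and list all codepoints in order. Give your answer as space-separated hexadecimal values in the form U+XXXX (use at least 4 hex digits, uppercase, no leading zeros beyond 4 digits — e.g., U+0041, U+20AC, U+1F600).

Byte[0]=74: 1-byte ASCII. cp=U+0074
Byte[1]=6B: 1-byte ASCII. cp=U+006B
Byte[2]=4C: 1-byte ASCII. cp=U+004C
Byte[3]=EA: 3-byte lead, need 2 cont bytes. acc=0xA
Byte[4]=BD: continuation. acc=(acc<<6)|0x3D=0x2BD
Byte[5]=B0: continuation. acc=(acc<<6)|0x30=0xAF70
Completed: cp=U+AF70 (starts at byte 3)

Answer: U+0074 U+006B U+004C U+AF70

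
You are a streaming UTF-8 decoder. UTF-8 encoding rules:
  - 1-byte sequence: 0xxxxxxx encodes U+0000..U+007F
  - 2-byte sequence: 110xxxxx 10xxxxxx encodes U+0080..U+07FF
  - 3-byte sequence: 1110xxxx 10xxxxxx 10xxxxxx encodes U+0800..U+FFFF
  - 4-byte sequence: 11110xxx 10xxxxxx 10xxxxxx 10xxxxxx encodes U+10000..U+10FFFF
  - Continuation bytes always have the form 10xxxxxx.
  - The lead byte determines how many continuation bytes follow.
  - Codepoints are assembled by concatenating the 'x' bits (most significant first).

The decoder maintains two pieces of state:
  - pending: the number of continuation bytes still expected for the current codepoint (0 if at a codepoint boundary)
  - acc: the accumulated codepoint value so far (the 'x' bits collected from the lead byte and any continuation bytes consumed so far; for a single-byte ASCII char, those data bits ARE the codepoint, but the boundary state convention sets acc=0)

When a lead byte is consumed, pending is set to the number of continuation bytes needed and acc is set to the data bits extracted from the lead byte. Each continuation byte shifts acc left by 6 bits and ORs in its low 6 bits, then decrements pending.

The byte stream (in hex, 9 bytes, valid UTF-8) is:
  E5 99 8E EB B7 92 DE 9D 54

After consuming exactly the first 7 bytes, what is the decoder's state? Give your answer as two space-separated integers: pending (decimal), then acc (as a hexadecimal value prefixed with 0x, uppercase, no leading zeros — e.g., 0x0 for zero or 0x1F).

Byte[0]=E5: 3-byte lead. pending=2, acc=0x5
Byte[1]=99: continuation. acc=(acc<<6)|0x19=0x159, pending=1
Byte[2]=8E: continuation. acc=(acc<<6)|0x0E=0x564E, pending=0
Byte[3]=EB: 3-byte lead. pending=2, acc=0xB
Byte[4]=B7: continuation. acc=(acc<<6)|0x37=0x2F7, pending=1
Byte[5]=92: continuation. acc=(acc<<6)|0x12=0xBDD2, pending=0
Byte[6]=DE: 2-byte lead. pending=1, acc=0x1E

Answer: 1 0x1E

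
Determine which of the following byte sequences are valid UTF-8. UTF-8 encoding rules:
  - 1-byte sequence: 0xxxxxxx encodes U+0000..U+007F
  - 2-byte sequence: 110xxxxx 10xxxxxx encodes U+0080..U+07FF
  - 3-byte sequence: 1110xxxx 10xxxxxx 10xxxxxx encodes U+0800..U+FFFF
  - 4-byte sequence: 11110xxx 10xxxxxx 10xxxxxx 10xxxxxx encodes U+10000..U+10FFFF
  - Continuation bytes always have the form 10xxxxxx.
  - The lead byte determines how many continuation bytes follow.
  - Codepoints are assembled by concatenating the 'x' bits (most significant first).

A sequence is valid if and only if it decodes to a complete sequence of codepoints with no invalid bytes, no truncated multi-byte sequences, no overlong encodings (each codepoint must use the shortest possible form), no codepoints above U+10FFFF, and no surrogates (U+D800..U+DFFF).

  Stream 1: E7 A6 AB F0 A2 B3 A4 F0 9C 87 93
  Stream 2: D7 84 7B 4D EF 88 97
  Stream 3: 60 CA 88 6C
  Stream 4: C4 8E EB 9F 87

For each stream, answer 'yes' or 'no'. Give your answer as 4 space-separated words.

Answer: yes yes yes yes

Derivation:
Stream 1: decodes cleanly. VALID
Stream 2: decodes cleanly. VALID
Stream 3: decodes cleanly. VALID
Stream 4: decodes cleanly. VALID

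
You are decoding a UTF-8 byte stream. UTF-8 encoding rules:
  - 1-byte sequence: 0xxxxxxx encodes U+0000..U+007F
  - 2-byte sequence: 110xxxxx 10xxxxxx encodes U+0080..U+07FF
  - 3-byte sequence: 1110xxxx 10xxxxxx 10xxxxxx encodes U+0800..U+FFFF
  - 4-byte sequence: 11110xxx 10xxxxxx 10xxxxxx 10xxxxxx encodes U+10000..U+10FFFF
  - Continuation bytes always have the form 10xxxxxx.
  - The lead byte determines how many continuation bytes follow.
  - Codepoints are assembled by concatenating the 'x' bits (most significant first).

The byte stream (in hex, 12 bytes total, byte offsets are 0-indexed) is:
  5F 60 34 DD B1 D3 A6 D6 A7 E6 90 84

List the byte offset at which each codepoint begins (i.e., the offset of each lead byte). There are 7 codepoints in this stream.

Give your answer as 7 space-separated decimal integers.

Byte[0]=5F: 1-byte ASCII. cp=U+005F
Byte[1]=60: 1-byte ASCII. cp=U+0060
Byte[2]=34: 1-byte ASCII. cp=U+0034
Byte[3]=DD: 2-byte lead, need 1 cont bytes. acc=0x1D
Byte[4]=B1: continuation. acc=(acc<<6)|0x31=0x771
Completed: cp=U+0771 (starts at byte 3)
Byte[5]=D3: 2-byte lead, need 1 cont bytes. acc=0x13
Byte[6]=A6: continuation. acc=(acc<<6)|0x26=0x4E6
Completed: cp=U+04E6 (starts at byte 5)
Byte[7]=D6: 2-byte lead, need 1 cont bytes. acc=0x16
Byte[8]=A7: continuation. acc=(acc<<6)|0x27=0x5A7
Completed: cp=U+05A7 (starts at byte 7)
Byte[9]=E6: 3-byte lead, need 2 cont bytes. acc=0x6
Byte[10]=90: continuation. acc=(acc<<6)|0x10=0x190
Byte[11]=84: continuation. acc=(acc<<6)|0x04=0x6404
Completed: cp=U+6404 (starts at byte 9)

Answer: 0 1 2 3 5 7 9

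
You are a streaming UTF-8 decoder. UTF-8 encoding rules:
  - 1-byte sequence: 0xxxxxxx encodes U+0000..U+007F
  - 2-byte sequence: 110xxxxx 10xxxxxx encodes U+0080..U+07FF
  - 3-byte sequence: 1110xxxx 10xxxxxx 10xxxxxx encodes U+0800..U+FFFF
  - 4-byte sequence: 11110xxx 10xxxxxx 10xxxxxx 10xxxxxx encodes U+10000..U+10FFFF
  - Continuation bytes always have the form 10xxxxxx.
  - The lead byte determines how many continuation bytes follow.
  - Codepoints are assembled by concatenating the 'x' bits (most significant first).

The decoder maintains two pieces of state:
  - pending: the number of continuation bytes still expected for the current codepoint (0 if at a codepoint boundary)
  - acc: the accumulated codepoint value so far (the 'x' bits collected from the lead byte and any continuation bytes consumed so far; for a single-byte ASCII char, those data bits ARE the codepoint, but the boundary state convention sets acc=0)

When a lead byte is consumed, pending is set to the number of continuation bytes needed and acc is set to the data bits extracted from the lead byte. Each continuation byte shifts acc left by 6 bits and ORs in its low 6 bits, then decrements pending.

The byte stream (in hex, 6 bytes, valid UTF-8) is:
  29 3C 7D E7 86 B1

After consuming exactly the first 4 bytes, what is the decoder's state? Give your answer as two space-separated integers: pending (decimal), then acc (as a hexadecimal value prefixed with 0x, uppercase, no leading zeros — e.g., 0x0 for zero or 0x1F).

Byte[0]=29: 1-byte. pending=0, acc=0x0
Byte[1]=3C: 1-byte. pending=0, acc=0x0
Byte[2]=7D: 1-byte. pending=0, acc=0x0
Byte[3]=E7: 3-byte lead. pending=2, acc=0x7

Answer: 2 0x7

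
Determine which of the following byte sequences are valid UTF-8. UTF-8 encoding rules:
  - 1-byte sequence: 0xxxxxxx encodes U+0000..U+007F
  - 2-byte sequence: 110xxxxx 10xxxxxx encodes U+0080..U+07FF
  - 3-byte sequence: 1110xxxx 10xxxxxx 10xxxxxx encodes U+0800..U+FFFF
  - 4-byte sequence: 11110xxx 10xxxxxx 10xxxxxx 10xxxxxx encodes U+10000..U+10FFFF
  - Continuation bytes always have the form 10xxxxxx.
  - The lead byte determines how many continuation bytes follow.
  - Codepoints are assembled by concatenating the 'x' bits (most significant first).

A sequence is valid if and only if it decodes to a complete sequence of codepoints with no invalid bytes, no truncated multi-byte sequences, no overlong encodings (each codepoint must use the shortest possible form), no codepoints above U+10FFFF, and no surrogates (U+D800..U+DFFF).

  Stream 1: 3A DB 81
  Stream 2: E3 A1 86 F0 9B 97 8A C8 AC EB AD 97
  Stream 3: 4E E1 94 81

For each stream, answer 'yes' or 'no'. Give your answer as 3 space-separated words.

Stream 1: decodes cleanly. VALID
Stream 2: decodes cleanly. VALID
Stream 3: decodes cleanly. VALID

Answer: yes yes yes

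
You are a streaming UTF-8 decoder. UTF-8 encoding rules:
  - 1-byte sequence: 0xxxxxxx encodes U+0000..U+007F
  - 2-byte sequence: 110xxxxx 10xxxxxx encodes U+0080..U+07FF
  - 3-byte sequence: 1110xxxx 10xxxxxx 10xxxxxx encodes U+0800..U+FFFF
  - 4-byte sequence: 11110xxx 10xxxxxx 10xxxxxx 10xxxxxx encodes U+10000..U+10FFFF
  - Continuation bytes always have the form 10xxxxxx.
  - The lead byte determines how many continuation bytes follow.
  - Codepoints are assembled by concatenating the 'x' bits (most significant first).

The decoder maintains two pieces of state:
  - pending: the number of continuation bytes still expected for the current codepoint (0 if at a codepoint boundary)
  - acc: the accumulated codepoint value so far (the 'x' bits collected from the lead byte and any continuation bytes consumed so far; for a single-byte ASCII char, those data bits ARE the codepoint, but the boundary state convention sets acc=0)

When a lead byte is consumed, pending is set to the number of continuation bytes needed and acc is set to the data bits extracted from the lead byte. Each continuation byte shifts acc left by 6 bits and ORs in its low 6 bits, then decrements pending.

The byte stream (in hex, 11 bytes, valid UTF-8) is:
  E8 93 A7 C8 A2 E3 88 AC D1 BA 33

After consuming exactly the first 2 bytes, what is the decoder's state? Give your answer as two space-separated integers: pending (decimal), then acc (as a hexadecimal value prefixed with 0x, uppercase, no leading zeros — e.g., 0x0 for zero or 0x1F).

Answer: 1 0x213

Derivation:
Byte[0]=E8: 3-byte lead. pending=2, acc=0x8
Byte[1]=93: continuation. acc=(acc<<6)|0x13=0x213, pending=1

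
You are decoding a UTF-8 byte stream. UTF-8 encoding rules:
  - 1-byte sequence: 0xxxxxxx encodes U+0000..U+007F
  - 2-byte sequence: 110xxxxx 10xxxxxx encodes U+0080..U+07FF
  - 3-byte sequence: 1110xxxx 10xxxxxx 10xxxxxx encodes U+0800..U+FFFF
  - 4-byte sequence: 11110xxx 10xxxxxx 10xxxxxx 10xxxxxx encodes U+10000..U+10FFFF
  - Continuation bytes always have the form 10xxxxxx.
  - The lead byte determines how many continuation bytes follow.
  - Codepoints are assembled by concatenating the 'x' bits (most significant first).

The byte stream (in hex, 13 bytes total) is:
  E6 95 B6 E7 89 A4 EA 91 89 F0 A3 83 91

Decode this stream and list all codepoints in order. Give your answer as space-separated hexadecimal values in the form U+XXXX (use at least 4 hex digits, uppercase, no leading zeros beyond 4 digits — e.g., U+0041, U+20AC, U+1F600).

Answer: U+6576 U+7264 U+A449 U+230D1

Derivation:
Byte[0]=E6: 3-byte lead, need 2 cont bytes. acc=0x6
Byte[1]=95: continuation. acc=(acc<<6)|0x15=0x195
Byte[2]=B6: continuation. acc=(acc<<6)|0x36=0x6576
Completed: cp=U+6576 (starts at byte 0)
Byte[3]=E7: 3-byte lead, need 2 cont bytes. acc=0x7
Byte[4]=89: continuation. acc=(acc<<6)|0x09=0x1C9
Byte[5]=A4: continuation. acc=(acc<<6)|0x24=0x7264
Completed: cp=U+7264 (starts at byte 3)
Byte[6]=EA: 3-byte lead, need 2 cont bytes. acc=0xA
Byte[7]=91: continuation. acc=(acc<<6)|0x11=0x291
Byte[8]=89: continuation. acc=(acc<<6)|0x09=0xA449
Completed: cp=U+A449 (starts at byte 6)
Byte[9]=F0: 4-byte lead, need 3 cont bytes. acc=0x0
Byte[10]=A3: continuation. acc=(acc<<6)|0x23=0x23
Byte[11]=83: continuation. acc=(acc<<6)|0x03=0x8C3
Byte[12]=91: continuation. acc=(acc<<6)|0x11=0x230D1
Completed: cp=U+230D1 (starts at byte 9)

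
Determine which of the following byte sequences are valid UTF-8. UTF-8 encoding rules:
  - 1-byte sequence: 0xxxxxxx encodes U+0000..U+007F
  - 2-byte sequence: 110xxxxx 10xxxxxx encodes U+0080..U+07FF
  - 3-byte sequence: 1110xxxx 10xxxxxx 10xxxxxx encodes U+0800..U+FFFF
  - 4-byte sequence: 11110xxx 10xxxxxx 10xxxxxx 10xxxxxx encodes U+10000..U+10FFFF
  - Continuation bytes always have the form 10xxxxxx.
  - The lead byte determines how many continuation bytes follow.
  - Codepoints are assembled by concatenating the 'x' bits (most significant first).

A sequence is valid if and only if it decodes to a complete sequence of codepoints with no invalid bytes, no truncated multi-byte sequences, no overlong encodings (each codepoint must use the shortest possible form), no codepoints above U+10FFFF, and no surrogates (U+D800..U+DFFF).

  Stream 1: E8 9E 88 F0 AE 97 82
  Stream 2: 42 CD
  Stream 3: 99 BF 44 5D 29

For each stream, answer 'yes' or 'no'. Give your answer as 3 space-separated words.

Answer: yes no no

Derivation:
Stream 1: decodes cleanly. VALID
Stream 2: error at byte offset 2. INVALID
Stream 3: error at byte offset 0. INVALID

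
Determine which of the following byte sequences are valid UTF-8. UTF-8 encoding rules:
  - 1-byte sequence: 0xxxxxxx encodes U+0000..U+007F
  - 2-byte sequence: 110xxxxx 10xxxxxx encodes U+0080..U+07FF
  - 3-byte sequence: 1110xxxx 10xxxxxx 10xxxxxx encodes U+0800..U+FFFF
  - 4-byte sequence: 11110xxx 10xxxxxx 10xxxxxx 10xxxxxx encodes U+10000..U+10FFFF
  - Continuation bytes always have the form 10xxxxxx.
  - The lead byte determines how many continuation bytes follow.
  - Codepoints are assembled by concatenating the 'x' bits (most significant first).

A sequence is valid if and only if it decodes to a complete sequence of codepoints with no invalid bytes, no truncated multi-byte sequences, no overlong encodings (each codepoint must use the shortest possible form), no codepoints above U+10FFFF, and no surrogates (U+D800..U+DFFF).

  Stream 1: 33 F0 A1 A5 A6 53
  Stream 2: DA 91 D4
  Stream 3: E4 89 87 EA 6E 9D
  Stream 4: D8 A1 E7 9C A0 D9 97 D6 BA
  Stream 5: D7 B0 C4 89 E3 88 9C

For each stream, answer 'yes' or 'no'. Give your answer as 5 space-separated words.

Answer: yes no no yes yes

Derivation:
Stream 1: decodes cleanly. VALID
Stream 2: error at byte offset 3. INVALID
Stream 3: error at byte offset 4. INVALID
Stream 4: decodes cleanly. VALID
Stream 5: decodes cleanly. VALID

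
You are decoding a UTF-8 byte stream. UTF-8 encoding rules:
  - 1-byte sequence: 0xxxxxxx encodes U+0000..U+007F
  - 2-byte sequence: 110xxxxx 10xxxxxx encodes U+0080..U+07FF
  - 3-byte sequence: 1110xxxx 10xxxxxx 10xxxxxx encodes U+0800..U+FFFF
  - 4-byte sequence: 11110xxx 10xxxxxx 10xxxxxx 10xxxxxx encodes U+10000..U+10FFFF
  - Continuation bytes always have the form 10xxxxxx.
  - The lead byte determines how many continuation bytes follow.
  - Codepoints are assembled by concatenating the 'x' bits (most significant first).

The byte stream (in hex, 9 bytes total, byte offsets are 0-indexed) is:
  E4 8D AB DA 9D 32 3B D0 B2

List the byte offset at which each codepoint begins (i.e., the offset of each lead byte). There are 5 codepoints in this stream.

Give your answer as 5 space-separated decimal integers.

Answer: 0 3 5 6 7

Derivation:
Byte[0]=E4: 3-byte lead, need 2 cont bytes. acc=0x4
Byte[1]=8D: continuation. acc=(acc<<6)|0x0D=0x10D
Byte[2]=AB: continuation. acc=(acc<<6)|0x2B=0x436B
Completed: cp=U+436B (starts at byte 0)
Byte[3]=DA: 2-byte lead, need 1 cont bytes. acc=0x1A
Byte[4]=9D: continuation. acc=(acc<<6)|0x1D=0x69D
Completed: cp=U+069D (starts at byte 3)
Byte[5]=32: 1-byte ASCII. cp=U+0032
Byte[6]=3B: 1-byte ASCII. cp=U+003B
Byte[7]=D0: 2-byte lead, need 1 cont bytes. acc=0x10
Byte[8]=B2: continuation. acc=(acc<<6)|0x32=0x432
Completed: cp=U+0432 (starts at byte 7)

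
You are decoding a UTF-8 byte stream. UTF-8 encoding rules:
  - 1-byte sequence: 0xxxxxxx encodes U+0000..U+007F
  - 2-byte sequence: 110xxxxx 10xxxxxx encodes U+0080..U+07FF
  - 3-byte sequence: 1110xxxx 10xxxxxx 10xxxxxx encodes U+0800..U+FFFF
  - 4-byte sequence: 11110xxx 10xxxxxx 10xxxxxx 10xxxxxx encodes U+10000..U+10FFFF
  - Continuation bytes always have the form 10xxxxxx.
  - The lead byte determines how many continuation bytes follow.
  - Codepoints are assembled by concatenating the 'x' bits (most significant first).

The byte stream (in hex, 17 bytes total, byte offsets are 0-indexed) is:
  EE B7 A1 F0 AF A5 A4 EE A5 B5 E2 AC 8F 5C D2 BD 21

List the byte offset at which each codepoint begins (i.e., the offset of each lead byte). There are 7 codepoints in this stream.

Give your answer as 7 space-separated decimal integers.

Byte[0]=EE: 3-byte lead, need 2 cont bytes. acc=0xE
Byte[1]=B7: continuation. acc=(acc<<6)|0x37=0x3B7
Byte[2]=A1: continuation. acc=(acc<<6)|0x21=0xEDE1
Completed: cp=U+EDE1 (starts at byte 0)
Byte[3]=F0: 4-byte lead, need 3 cont bytes. acc=0x0
Byte[4]=AF: continuation. acc=(acc<<6)|0x2F=0x2F
Byte[5]=A5: continuation. acc=(acc<<6)|0x25=0xBE5
Byte[6]=A4: continuation. acc=(acc<<6)|0x24=0x2F964
Completed: cp=U+2F964 (starts at byte 3)
Byte[7]=EE: 3-byte lead, need 2 cont bytes. acc=0xE
Byte[8]=A5: continuation. acc=(acc<<6)|0x25=0x3A5
Byte[9]=B5: continuation. acc=(acc<<6)|0x35=0xE975
Completed: cp=U+E975 (starts at byte 7)
Byte[10]=E2: 3-byte lead, need 2 cont bytes. acc=0x2
Byte[11]=AC: continuation. acc=(acc<<6)|0x2C=0xAC
Byte[12]=8F: continuation. acc=(acc<<6)|0x0F=0x2B0F
Completed: cp=U+2B0F (starts at byte 10)
Byte[13]=5C: 1-byte ASCII. cp=U+005C
Byte[14]=D2: 2-byte lead, need 1 cont bytes. acc=0x12
Byte[15]=BD: continuation. acc=(acc<<6)|0x3D=0x4BD
Completed: cp=U+04BD (starts at byte 14)
Byte[16]=21: 1-byte ASCII. cp=U+0021

Answer: 0 3 7 10 13 14 16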